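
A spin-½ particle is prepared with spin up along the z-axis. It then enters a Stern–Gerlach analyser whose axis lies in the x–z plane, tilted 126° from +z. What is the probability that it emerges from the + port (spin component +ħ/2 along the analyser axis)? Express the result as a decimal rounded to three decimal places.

0.206

For spin-½, the probability of finding spin-up along an axis at angle θ to the initial spin direction is cos²(θ/2); spin-down is sin²(θ/2).
θ = 126°, so P = cos²(63°) ≈ 0.206.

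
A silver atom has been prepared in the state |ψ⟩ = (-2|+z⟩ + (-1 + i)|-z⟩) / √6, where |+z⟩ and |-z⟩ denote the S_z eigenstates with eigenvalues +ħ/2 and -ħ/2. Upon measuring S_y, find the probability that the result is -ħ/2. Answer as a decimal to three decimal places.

|-y⟩ = (|+z⟩ - i|-z⟩)/√2, so ⟨-y|ψ⟩ = (-3 - i) / (√2·√6).
P = |-3 - i|² / 12 = 10/12.

0.833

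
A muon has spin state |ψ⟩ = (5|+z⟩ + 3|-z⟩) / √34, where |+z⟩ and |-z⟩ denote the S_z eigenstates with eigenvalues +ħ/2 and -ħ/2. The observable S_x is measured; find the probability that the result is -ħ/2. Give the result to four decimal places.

0.0588

|-x⟩ = (|+z⟩ - |-z⟩)/√2, so ⟨-x|ψ⟩ = (2) / (√2·√34).
P = |2|² / 68 = 4/68.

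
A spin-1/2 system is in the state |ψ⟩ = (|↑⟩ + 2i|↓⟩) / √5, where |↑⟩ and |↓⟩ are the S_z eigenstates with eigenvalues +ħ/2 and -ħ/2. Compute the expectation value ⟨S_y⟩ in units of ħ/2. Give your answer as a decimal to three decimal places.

⟨σ_y⟩ = 2 Im(a* b)/(|a|²+|b|²) with a = 1, b = 2i.
a* b = 2i, so ⟨σ_y⟩ = 4/5.
⟨S_y⟩ = (ħ/2)·⟨σ_y⟩.

0.800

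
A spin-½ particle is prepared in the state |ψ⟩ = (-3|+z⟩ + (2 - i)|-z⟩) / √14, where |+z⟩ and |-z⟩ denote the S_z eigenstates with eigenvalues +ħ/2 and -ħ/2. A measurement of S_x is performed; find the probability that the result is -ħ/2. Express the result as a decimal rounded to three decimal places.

0.929

|-x⟩ = (|+z⟩ - |-z⟩)/√2, so ⟨-x|ψ⟩ = (-5 + i) / (√2·√14).
P = |-5 + i|² / 28 = 26/28.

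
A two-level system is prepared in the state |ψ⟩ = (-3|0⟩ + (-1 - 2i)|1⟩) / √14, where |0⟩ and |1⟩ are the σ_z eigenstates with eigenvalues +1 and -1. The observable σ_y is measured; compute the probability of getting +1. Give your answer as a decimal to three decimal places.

|+y⟩ = (|0⟩ + i|1⟩)/√2, so ⟨+y|ψ⟩ = (-5 + i) / (√2·√14).
P = |-5 + i|² / 28 = 26/28.

0.929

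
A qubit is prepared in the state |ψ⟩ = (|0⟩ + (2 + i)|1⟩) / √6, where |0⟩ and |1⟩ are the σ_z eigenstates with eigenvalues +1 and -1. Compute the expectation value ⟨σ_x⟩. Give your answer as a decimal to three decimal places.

⟨σ_x⟩ = 2 Re(a* b)/(|a|²+|b|²) with a = 1, b = (2 + i).
a* b = (2 + i), so ⟨σ_x⟩ = 4/6.

0.667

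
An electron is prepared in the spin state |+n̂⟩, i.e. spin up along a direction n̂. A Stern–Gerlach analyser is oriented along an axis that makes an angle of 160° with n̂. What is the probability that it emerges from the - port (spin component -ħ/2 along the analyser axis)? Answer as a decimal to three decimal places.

For spin-½, the probability of finding spin-up along an axis at angle θ to the initial spin direction is cos²(θ/2); spin-down is sin²(θ/2).
θ = 160°, so P = sin²(80°) ≈ 0.970.

0.970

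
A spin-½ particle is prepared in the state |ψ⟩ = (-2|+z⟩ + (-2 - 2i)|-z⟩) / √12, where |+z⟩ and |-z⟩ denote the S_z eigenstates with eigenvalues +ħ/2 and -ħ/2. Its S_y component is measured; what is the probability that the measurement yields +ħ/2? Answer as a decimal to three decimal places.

0.833

|+y⟩ = (|+z⟩ + i|-z⟩)/√2, so ⟨+y|ψ⟩ = (-4 + 2i) / (√2·√12).
P = |-4 + 2i|² / 24 = 20/24.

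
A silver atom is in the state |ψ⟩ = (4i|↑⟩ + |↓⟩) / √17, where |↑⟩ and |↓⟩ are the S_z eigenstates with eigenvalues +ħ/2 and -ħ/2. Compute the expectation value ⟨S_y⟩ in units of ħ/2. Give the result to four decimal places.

⟨σ_y⟩ = 2 Im(a* b)/(|a|²+|b|²) with a = 4i, b = 1.
a* b = -4i, so ⟨σ_y⟩ = -8/17.
⟨S_y⟩ = (ħ/2)·⟨σ_y⟩.

-0.4706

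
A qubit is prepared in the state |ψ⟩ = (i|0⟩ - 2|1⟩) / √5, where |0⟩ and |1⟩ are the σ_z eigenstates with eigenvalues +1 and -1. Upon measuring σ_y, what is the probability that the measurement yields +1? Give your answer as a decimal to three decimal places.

0.900

|+y⟩ = (|0⟩ + i|1⟩)/√2, so ⟨+y|ψ⟩ = (3i) / (√2·√5).
P = |3i|² / 10 = 9/10.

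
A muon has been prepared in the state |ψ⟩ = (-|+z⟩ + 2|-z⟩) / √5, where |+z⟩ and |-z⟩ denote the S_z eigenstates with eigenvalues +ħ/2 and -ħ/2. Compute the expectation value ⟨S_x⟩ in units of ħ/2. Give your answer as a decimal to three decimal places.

-0.800

⟨σ_x⟩ = 2 Re(a* b)/(|a|²+|b|²) with a = -1, b = 2.
a* b = -2, so ⟨σ_x⟩ = -4/5.
⟨S_x⟩ = (ħ/2)·⟨σ_x⟩.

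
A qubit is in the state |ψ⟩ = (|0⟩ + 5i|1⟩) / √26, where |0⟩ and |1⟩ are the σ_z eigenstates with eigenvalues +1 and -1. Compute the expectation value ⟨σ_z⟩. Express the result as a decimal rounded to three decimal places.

-0.923

⟨σ_z⟩ = |a|² - |b|² divided by |a|²+|b|², with a, b the |0⟩, |1⟩ amplitudes.
= (1 - 25)/26 = -24/26.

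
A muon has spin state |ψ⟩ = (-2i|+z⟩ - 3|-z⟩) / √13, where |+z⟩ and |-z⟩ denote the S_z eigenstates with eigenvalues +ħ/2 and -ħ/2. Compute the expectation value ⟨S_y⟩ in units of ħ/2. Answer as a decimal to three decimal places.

⟨σ_y⟩ = 2 Im(a* b)/(|a|²+|b|²) with a = -2i, b = -3.
a* b = -6i, so ⟨σ_y⟩ = -12/13.
⟨S_y⟩ = (ħ/2)·⟨σ_y⟩.

-0.923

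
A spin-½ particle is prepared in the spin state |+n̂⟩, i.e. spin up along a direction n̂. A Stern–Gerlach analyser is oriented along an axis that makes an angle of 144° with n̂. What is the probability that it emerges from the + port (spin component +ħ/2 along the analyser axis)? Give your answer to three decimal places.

0.095

For spin-½, the probability of finding spin-up along an axis at angle θ to the initial spin direction is cos²(θ/2); spin-down is sin²(θ/2).
θ = 144°, so P = cos²(72°) ≈ 0.095.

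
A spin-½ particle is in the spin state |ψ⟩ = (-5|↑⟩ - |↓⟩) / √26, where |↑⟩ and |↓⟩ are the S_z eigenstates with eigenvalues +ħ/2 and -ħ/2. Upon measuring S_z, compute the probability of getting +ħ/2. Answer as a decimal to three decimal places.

0.962

The +ħ/2 outcome corresponds to |↑⟩. Its amplitude in |ψ⟩ is -5/√26.
P = |-5|² / 26 = 25/26.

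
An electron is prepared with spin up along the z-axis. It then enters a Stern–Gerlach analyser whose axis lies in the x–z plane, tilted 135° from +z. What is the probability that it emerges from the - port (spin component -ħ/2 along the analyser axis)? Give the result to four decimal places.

For spin-½, the probability of finding spin-up along an axis at angle θ to the initial spin direction is cos²(θ/2); spin-down is sin²(θ/2).
θ = 135°, so P = sin²(67.5°) ≈ 0.8536.

0.8536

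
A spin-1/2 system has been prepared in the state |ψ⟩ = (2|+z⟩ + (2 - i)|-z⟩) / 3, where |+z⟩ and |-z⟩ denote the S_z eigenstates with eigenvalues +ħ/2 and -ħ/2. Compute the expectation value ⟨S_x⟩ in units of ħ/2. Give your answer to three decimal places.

0.889

⟨σ_x⟩ = 2 Re(a* b)/(|a|²+|b|²) with a = 2, b = (2 - i).
a* b = (4 - 2i), so ⟨σ_x⟩ = 8/9.
⟨S_x⟩ = (ħ/2)·⟨σ_x⟩.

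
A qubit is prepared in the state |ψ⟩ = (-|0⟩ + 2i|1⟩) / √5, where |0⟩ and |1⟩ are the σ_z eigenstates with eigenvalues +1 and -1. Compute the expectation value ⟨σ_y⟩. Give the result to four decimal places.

⟨σ_y⟩ = 2 Im(a* b)/(|a|²+|b|²) with a = -1, b = 2i.
a* b = -2i, so ⟨σ_y⟩ = -4/5.

-0.8000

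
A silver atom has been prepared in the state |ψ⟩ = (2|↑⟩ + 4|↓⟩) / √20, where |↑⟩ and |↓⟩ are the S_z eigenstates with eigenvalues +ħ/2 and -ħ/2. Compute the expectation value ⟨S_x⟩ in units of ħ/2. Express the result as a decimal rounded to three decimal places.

⟨σ_x⟩ = 2 Re(a* b)/(|a|²+|b|²) with a = 2, b = 4.
a* b = 8, so ⟨σ_x⟩ = 16/20.
⟨S_x⟩ = (ħ/2)·⟨σ_x⟩.

0.800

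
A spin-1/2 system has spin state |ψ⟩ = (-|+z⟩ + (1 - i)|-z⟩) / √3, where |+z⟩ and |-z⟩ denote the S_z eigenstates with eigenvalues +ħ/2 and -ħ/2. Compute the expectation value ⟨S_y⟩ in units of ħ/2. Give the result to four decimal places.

⟨σ_y⟩ = 2 Im(a* b)/(|a|²+|b|²) with a = -1, b = (1 - i).
a* b = (-1 + i), so ⟨σ_y⟩ = 2/3.
⟨S_y⟩ = (ħ/2)·⟨σ_y⟩.

0.6667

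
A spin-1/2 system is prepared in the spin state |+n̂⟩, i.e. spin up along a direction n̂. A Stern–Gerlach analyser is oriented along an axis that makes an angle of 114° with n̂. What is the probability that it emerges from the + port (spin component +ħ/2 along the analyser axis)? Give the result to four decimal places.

For spin-½, the probability of finding spin-up along an axis at angle θ to the initial spin direction is cos²(θ/2); spin-down is sin²(θ/2).
θ = 114°, so P = cos²(57°) ≈ 0.2966.

0.2966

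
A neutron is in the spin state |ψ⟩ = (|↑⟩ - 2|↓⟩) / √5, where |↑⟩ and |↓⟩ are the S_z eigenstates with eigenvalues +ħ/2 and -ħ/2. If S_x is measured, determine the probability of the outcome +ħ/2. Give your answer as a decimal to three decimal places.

0.100

|+x⟩ = (|↑⟩ + |↓⟩)/√2, so ⟨+x|ψ⟩ = (-1) / (√2·√5).
P = |-1|² / 10 = 1/10.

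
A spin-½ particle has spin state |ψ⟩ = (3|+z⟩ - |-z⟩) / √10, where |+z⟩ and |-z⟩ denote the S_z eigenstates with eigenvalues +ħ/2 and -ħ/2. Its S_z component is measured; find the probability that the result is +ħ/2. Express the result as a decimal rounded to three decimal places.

The +ħ/2 outcome corresponds to |+z⟩. Its amplitude in |ψ⟩ is 3/√10.
P = |3|² / 10 = 9/10.

0.900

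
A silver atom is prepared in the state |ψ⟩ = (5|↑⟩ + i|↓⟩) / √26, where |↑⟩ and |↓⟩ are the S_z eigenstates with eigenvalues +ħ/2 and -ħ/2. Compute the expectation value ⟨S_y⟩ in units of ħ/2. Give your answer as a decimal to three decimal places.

⟨σ_y⟩ = 2 Im(a* b)/(|a|²+|b|²) with a = 5, b = i.
a* b = 5i, so ⟨σ_y⟩ = 10/26.
⟨S_y⟩ = (ħ/2)·⟨σ_y⟩.

0.385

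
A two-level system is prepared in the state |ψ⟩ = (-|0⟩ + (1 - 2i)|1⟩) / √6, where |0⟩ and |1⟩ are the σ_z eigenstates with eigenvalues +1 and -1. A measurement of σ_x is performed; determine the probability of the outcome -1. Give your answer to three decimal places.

|-x⟩ = (|0⟩ - |1⟩)/√2, so ⟨-x|ψ⟩ = (-2 + 2i) / (√2·√6).
P = |-2 + 2i|² / 12 = 8/12.

0.667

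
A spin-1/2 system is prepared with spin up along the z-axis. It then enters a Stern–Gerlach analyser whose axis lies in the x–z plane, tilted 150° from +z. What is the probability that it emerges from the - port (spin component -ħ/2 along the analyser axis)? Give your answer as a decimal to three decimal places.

For spin-½, the probability of finding spin-up along an axis at angle θ to the initial spin direction is cos²(θ/2); spin-down is sin²(θ/2).
θ = 150°, so P = sin²(75°) ≈ 0.933.

0.933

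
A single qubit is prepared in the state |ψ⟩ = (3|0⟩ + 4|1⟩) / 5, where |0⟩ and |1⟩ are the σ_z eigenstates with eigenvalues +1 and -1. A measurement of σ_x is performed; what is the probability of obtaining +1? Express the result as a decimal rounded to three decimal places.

0.980

|+x⟩ = (|0⟩ + |1⟩)/√2, so ⟨+x|ψ⟩ = (7) / (√2·5).
P = |7|² / 50 = 49/50.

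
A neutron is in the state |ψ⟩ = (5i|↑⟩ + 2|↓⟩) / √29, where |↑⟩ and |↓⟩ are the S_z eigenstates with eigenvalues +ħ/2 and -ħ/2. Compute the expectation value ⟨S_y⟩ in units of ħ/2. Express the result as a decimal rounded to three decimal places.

-0.690

⟨σ_y⟩ = 2 Im(a* b)/(|a|²+|b|²) with a = 5i, b = 2.
a* b = -10i, so ⟨σ_y⟩ = -20/29.
⟨S_y⟩ = (ħ/2)·⟨σ_y⟩.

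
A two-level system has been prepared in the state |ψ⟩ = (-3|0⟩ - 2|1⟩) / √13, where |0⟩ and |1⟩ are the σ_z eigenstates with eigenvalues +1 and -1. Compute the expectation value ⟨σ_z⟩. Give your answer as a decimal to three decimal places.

⟨σ_z⟩ = |a|² - |b|² divided by |a|²+|b|², with a, b the |0⟩, |1⟩ amplitudes.
= (9 - 4)/13 = 5/13.

0.385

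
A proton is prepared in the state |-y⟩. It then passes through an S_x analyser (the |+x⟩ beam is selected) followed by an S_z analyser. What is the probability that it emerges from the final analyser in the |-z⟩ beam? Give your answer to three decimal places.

First analyser (S_x): from |-y⟩, P(|+x⟩) = 1/2.
After stage 1 the state is |+x⟩; P(|-z⟩) = |⟨-z|+x⟩|² = 1/2.
Joint probability = 1/2 × 1/2 = 0.250.

0.250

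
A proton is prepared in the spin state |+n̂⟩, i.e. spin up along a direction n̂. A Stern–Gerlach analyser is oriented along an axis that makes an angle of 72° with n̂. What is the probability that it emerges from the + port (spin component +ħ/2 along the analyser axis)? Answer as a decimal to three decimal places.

0.655

For spin-½, the probability of finding spin-up along an axis at angle θ to the initial spin direction is cos²(θ/2); spin-down is sin²(θ/2).
θ = 72°, so P = cos²(36°) ≈ 0.655.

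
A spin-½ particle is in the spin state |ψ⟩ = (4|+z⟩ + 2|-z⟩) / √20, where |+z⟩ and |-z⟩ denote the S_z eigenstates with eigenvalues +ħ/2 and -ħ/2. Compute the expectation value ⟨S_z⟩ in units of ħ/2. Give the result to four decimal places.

0.6000

⟨σ_z⟩ = |a|² - |b|² divided by |a|²+|b|², with a, b the |+z⟩, |-z⟩ amplitudes.
= (16 - 4)/20 = 12/20.
⟨S_z⟩ = (ħ/2)·⟨σ_z⟩.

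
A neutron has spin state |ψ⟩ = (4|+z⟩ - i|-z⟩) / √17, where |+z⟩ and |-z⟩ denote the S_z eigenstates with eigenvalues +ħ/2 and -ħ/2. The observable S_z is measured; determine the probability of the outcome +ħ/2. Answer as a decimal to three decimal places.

0.941

The +ħ/2 outcome corresponds to |+z⟩. Its amplitude in |ψ⟩ is 4/√17.
P = |4|² / 17 = 16/17.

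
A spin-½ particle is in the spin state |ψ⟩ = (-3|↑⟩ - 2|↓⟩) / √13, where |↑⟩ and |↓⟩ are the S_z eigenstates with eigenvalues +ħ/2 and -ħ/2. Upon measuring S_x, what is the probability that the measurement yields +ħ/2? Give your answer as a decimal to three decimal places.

0.962

|+x⟩ = (|↑⟩ + |↓⟩)/√2, so ⟨+x|ψ⟩ = (-5) / (√2·√13).
P = |-5|² / 26 = 25/26.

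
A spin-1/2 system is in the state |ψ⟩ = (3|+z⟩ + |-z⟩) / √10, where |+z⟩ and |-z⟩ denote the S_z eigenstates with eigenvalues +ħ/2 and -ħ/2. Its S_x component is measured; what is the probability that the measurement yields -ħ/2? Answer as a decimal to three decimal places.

0.200

|-x⟩ = (|+z⟩ - |-z⟩)/√2, so ⟨-x|ψ⟩ = (2) / (√2·√10).
P = |2|² / 20 = 4/20.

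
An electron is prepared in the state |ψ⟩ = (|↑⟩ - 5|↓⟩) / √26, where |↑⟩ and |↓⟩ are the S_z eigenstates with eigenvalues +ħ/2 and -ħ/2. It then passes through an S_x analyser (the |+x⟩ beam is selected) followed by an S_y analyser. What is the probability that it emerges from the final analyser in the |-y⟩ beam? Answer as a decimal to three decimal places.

0.154

First analyser (S_x): P(|+x⟩) = |⟨+x|ψ⟩|² = 16/52.
After stage 1 the state is |+x⟩; P(|-y⟩) = |⟨-y|+x⟩|² = 1/2.
Joint probability = 16/52 × 1/2 = 0.154.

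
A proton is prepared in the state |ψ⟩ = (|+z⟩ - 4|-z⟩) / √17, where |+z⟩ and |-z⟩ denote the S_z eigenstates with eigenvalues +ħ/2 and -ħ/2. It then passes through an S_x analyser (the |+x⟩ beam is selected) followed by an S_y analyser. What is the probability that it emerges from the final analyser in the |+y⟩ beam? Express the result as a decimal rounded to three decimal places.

First analyser (S_x): P(|+x⟩) = |⟨+x|ψ⟩|² = 9/34.
After stage 1 the state is |+x⟩; P(|+y⟩) = |⟨+y|+x⟩|² = 1/2.
Joint probability = 9/34 × 1/2 = 0.132.

0.132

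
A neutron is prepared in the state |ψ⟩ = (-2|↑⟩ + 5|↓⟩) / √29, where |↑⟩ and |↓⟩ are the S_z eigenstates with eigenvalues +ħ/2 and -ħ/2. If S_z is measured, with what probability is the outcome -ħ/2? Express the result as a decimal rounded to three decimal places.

The -ħ/2 outcome corresponds to |↓⟩. Its amplitude in |ψ⟩ is 5/√29.
P = |5|² / 29 = 25/29.

0.862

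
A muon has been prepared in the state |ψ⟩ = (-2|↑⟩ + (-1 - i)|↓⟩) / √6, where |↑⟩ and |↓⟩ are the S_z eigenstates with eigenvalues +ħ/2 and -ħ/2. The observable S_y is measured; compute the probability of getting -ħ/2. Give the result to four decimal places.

0.1667

|-y⟩ = (|↑⟩ - i|↓⟩)/√2, so ⟨-y|ψ⟩ = (-1 - i) / (√2·√6).
P = |-1 - i|² / 12 = 2/12.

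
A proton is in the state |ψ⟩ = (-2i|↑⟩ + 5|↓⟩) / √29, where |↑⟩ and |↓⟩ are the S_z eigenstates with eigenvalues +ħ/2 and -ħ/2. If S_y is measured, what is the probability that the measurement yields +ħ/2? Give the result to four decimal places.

0.8448

|+y⟩ = (|↑⟩ + i|↓⟩)/√2, so ⟨+y|ψ⟩ = (-7i) / (√2·√29).
P = |-7i|² / 58 = 49/58.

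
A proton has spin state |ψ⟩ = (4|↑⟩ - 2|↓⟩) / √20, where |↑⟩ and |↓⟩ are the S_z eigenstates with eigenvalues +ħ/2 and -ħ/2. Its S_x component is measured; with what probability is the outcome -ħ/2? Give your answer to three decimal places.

0.900

|-x⟩ = (|↑⟩ - |↓⟩)/√2, so ⟨-x|ψ⟩ = (6) / (√2·√20).
P = |6|² / 40 = 36/40.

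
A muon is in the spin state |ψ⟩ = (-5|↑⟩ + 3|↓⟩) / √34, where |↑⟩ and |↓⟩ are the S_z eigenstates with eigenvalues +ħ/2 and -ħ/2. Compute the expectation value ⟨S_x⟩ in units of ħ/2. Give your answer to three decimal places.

⟨σ_x⟩ = 2 Re(a* b)/(|a|²+|b|²) with a = -5, b = 3.
a* b = -15, so ⟨σ_x⟩ = -30/34.
⟨S_x⟩ = (ħ/2)·⟨σ_x⟩.

-0.882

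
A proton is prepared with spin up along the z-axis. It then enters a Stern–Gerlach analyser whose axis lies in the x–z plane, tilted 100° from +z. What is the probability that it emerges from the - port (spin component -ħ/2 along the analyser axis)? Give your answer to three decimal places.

For spin-½, the probability of finding spin-up along an axis at angle θ to the initial spin direction is cos²(θ/2); spin-down is sin²(θ/2).
θ = 100°, so P = sin²(50°) ≈ 0.587.

0.587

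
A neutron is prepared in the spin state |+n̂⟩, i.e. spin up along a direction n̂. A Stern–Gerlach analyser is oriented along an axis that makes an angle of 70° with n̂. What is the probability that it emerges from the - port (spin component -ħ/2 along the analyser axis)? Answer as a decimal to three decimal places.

0.329

For spin-½, the probability of finding spin-up along an axis at angle θ to the initial spin direction is cos²(θ/2); spin-down is sin²(θ/2).
θ = 70°, so P = sin²(35°) ≈ 0.329.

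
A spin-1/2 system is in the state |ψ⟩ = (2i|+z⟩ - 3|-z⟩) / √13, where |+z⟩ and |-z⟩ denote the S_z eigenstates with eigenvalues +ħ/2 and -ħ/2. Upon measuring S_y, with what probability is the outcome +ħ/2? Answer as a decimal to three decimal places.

0.962

|+y⟩ = (|+z⟩ + i|-z⟩)/√2, so ⟨+y|ψ⟩ = (5i) / (√2·√13).
P = |5i|² / 26 = 25/26.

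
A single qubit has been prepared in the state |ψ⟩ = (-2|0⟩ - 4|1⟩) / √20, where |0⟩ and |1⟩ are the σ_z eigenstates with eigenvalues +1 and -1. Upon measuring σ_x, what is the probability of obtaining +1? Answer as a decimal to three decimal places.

|+x⟩ = (|0⟩ + |1⟩)/√2, so ⟨+x|ψ⟩ = (-6) / (√2·√20).
P = |-6|² / 40 = 36/40.

0.900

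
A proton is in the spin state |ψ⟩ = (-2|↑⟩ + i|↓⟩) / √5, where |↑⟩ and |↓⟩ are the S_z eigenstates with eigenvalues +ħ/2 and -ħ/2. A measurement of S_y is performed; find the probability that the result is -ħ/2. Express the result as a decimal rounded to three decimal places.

0.900

|-y⟩ = (|↑⟩ - i|↓⟩)/√2, so ⟨-y|ψ⟩ = (-3) / (√2·√5).
P = |-3|² / 10 = 9/10.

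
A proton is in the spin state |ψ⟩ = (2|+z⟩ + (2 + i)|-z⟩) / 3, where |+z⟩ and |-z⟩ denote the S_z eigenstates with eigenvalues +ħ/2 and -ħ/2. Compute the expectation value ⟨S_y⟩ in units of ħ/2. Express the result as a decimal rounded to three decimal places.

⟨σ_y⟩ = 2 Im(a* b)/(|a|²+|b|²) with a = 2, b = (2 + i).
a* b = (4 + 2i), so ⟨σ_y⟩ = 4/9.
⟨S_y⟩ = (ħ/2)·⟨σ_y⟩.

0.444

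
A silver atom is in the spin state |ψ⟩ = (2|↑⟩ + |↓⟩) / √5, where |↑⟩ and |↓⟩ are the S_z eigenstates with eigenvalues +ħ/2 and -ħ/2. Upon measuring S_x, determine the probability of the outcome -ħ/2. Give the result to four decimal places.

0.1000

|-x⟩ = (|↑⟩ - |↓⟩)/√2, so ⟨-x|ψ⟩ = (1) / (√2·√5).
P = |1|² / 10 = 1/10.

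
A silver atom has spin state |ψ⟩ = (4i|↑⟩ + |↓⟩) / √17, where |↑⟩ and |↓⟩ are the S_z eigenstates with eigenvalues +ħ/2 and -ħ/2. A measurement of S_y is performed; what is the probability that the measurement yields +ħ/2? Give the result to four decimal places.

|+y⟩ = (|↑⟩ + i|↓⟩)/√2, so ⟨+y|ψ⟩ = (3i) / (√2·√17).
P = |3i|² / 34 = 9/34.

0.2647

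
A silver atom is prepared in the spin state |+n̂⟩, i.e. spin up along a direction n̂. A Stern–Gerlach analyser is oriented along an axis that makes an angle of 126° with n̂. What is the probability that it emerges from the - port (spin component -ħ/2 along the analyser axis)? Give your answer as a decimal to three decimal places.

0.794

For spin-½, the probability of finding spin-up along an axis at angle θ to the initial spin direction is cos²(θ/2); spin-down is sin²(θ/2).
θ = 126°, so P = sin²(63°) ≈ 0.794.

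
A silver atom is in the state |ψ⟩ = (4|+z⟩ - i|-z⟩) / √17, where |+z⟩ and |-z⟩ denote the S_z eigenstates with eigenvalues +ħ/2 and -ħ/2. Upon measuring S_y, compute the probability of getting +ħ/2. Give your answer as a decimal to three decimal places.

0.265

|+y⟩ = (|+z⟩ + i|-z⟩)/√2, so ⟨+y|ψ⟩ = (3) / (√2·√17).
P = |3|² / 34 = 9/34.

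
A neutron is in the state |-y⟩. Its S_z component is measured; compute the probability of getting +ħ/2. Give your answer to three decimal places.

0.500

In the S_z basis, |-y⟩ = (|+z⟩ - i|-z⟩)/√2 and |+z⟩ = |+z⟩.
|⟨+z|-y⟩|² = 1/2.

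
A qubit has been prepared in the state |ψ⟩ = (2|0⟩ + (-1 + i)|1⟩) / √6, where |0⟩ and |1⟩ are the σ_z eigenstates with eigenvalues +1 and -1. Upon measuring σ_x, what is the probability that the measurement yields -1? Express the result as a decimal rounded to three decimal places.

0.833

|-x⟩ = (|0⟩ - |1⟩)/√2, so ⟨-x|ψ⟩ = (3 - i) / (√2·√6).
P = |3 - i|² / 12 = 10/12.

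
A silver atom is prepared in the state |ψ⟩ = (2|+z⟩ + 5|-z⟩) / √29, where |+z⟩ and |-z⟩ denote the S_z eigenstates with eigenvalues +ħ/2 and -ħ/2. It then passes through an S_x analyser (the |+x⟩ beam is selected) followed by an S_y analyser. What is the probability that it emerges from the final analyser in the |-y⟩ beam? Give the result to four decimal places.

First analyser (S_x): P(|+x⟩) = |⟨+x|ψ⟩|² = 49/58.
After stage 1 the state is |+x⟩; P(|-y⟩) = |⟨-y|+x⟩|² = 1/2.
Joint probability = 49/58 × 1/2 = 0.4224.

0.4224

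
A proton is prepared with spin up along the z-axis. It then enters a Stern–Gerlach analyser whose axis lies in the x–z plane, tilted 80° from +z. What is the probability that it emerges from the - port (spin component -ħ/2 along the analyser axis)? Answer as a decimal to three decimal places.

For spin-½, the probability of finding spin-up along an axis at angle θ to the initial spin direction is cos²(θ/2); spin-down is sin²(θ/2).
θ = 80°, so P = sin²(40°) ≈ 0.413.

0.413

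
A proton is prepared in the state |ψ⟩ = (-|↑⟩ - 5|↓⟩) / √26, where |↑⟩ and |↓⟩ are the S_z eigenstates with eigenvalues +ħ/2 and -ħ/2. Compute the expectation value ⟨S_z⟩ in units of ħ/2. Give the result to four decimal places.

⟨σ_z⟩ = |a|² - |b|² divided by |a|²+|b|², with a, b the |↑⟩, |↓⟩ amplitudes.
= (1 - 25)/26 = -24/26.
⟨S_z⟩ = (ħ/2)·⟨σ_z⟩.

-0.9231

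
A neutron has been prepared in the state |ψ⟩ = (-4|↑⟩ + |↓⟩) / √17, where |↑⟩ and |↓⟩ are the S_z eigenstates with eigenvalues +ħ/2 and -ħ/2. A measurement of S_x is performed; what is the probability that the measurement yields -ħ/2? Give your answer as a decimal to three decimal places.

0.735

|-x⟩ = (|↑⟩ - |↓⟩)/√2, so ⟨-x|ψ⟩ = (-5) / (√2·√17).
P = |-5|² / 34 = 25/34.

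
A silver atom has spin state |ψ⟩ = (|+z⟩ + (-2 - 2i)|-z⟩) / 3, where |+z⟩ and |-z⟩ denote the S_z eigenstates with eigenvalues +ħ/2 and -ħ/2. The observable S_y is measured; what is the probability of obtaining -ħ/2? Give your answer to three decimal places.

|-y⟩ = (|+z⟩ - i|-z⟩)/√2, so ⟨-y|ψ⟩ = (3 - 2i) / (√2·3).
P = |3 - 2i|² / 18 = 13/18.

0.722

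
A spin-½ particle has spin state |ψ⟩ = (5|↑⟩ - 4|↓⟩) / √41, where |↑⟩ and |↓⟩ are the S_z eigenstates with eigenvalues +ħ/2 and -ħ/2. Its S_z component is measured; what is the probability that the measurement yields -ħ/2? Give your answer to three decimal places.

0.390

The -ħ/2 outcome corresponds to |↓⟩. Its amplitude in |ψ⟩ is -4/√41.
P = |-4|² / 41 = 16/41.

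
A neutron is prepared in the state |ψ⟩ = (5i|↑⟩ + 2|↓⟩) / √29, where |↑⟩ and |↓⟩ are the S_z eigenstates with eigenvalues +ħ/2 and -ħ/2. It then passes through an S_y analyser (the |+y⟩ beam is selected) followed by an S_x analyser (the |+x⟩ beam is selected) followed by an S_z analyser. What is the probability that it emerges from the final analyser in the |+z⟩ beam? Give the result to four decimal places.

0.0388

First analyser (S_y): P(|+y⟩) = |⟨+y|ψ⟩|² = 9/58.
After stage 1 the state is |+y⟩; P(|+x⟩) = |⟨+x|+y⟩|² = 1/2.
After stage 2 the state is |+x⟩; P(|+z⟩) = |⟨+z|+x⟩|² = 1/2.
Joint probability = 9/58 × 1/2 × 1/2 = 0.0388.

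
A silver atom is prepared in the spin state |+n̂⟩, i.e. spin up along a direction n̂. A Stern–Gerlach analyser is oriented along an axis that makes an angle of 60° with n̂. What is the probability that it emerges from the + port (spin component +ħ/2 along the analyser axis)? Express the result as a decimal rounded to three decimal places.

For spin-½, the probability of finding spin-up along an axis at angle θ to the initial spin direction is cos²(θ/2); spin-down is sin²(θ/2).
θ = 60°, so P = cos²(30°) ≈ 0.750.

0.750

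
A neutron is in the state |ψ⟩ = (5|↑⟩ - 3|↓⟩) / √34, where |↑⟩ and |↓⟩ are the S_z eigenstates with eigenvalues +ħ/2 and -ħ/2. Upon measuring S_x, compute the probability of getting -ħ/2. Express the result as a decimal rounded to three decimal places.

0.941

|-x⟩ = (|↑⟩ - |↓⟩)/√2, so ⟨-x|ψ⟩ = (8) / (√2·√34).
P = |8|² / 68 = 64/68.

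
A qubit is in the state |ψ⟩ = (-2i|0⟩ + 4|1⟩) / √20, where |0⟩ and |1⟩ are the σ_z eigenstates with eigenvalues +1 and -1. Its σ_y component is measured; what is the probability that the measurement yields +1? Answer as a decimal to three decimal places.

0.900

|+y⟩ = (|0⟩ + i|1⟩)/√2, so ⟨+y|ψ⟩ = (-6i) / (√2·√20).
P = |-6i|² / 40 = 36/40.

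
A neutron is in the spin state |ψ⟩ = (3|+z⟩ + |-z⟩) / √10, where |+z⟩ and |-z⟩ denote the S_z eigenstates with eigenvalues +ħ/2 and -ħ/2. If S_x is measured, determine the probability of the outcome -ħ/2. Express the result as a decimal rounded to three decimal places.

0.200

|-x⟩ = (|+z⟩ - |-z⟩)/√2, so ⟨-x|ψ⟩ = (2) / (√2·√10).
P = |2|² / 20 = 4/20.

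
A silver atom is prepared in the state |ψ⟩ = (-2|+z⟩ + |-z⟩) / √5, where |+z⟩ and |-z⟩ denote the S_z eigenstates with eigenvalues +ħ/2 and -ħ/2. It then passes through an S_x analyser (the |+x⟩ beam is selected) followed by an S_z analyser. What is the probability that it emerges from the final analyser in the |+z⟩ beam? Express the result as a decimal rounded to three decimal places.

First analyser (S_x): P(|+x⟩) = |⟨+x|ψ⟩|² = 1/10.
After stage 1 the state is |+x⟩; P(|+z⟩) = |⟨+z|+x⟩|² = 1/2.
Joint probability = 1/10 × 1/2 = 0.050.

0.050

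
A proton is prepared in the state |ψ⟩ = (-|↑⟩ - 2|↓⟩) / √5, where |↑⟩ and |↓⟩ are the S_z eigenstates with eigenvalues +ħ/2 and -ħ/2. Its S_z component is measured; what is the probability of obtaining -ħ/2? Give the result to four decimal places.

The -ħ/2 outcome corresponds to |↓⟩. Its amplitude in |ψ⟩ is -2/√5.
P = |-2|² / 5 = 4/5.

0.8000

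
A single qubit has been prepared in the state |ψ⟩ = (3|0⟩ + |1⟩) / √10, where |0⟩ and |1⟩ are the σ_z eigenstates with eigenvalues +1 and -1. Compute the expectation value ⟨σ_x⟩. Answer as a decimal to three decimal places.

0.600

⟨σ_x⟩ = 2 Re(a* b)/(|a|²+|b|²) with a = 3, b = 1.
a* b = 3, so ⟨σ_x⟩ = 6/10.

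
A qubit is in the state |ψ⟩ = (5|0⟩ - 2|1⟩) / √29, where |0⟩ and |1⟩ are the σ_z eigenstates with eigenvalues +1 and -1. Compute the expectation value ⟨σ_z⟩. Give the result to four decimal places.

0.7241

⟨σ_z⟩ = |a|² - |b|² divided by |a|²+|b|², with a, b the |0⟩, |1⟩ amplitudes.
= (25 - 4)/29 = 21/29.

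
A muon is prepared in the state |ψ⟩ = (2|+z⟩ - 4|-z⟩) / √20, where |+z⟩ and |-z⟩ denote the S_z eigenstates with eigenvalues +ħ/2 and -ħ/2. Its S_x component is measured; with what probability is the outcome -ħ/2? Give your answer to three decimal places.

0.900

|-x⟩ = (|+z⟩ - |-z⟩)/√2, so ⟨-x|ψ⟩ = (6) / (√2·√20).
P = |6|² / 40 = 36/40.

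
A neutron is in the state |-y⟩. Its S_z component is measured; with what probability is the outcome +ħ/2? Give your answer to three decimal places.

In the S_z basis, |-y⟩ = (|↑⟩ - i|↓⟩)/√2 and |+z⟩ = |↑⟩.
|⟨+z|-y⟩|² = 1/2.

0.500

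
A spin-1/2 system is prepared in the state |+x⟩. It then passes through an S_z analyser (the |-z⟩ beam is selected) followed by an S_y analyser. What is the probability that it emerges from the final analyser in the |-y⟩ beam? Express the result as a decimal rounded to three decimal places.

0.250

First analyser (S_z): from |+x⟩, P(|-z⟩) = 1/2.
After stage 1 the state is |-z⟩; P(|-y⟩) = |⟨-y|-z⟩|² = 1/2.
Joint probability = 1/2 × 1/2 = 0.250.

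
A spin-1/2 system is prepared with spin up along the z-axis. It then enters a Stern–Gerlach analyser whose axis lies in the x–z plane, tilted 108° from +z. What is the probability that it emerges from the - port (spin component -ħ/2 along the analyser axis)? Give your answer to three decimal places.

0.655

For spin-½, the probability of finding spin-up along an axis at angle θ to the initial spin direction is cos²(θ/2); spin-down is sin²(θ/2).
θ = 108°, so P = sin²(54°) ≈ 0.655.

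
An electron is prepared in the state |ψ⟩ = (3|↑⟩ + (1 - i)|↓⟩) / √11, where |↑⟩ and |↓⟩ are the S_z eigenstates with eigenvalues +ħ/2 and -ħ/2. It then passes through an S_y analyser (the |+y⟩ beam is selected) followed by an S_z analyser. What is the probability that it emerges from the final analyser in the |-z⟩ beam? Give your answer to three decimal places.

First analyser (S_y): P(|+y⟩) = |⟨+y|ψ⟩|² = 5/22.
After stage 1 the state is |+y⟩; P(|-z⟩) = |⟨-z|+y⟩|² = 1/2.
Joint probability = 5/22 × 1/2 = 0.114.

0.114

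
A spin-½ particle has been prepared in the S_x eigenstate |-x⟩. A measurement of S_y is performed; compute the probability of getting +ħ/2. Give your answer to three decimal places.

In the S_z basis, |-x⟩ = (|↑⟩ - |↓⟩)/√2 and |+y⟩ = (|↑⟩ + i|↓⟩)/√2.
|⟨+y|-x⟩|² = 1/2.

0.500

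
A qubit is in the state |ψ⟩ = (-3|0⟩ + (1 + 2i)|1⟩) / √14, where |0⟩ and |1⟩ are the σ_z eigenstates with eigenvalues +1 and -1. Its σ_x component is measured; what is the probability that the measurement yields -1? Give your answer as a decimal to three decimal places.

0.714

|-x⟩ = (|0⟩ - |1⟩)/√2, so ⟨-x|ψ⟩ = (-4 - 2i) / (√2·√14).
P = |-4 - 2i|² / 28 = 20/28.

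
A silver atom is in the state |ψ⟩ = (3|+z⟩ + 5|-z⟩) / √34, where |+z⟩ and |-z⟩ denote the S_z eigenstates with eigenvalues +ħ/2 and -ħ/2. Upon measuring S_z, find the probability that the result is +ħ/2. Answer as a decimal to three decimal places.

The +ħ/2 outcome corresponds to |+z⟩. Its amplitude in |ψ⟩ is 3/√34.
P = |3|² / 34 = 9/34.

0.265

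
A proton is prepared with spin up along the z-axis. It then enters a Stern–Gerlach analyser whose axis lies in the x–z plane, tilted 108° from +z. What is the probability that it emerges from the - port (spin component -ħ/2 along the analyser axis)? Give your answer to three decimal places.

0.655

For spin-½, the probability of finding spin-up along an axis at angle θ to the initial spin direction is cos²(θ/2); spin-down is sin²(θ/2).
θ = 108°, so P = sin²(54°) ≈ 0.655.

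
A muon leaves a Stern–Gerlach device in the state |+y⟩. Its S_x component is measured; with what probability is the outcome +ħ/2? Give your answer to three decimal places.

In the S_z basis, |+y⟩ = (|↑⟩ + i|↓⟩)/√2 and |+x⟩ = (|↑⟩ + |↓⟩)/√2.
|⟨+x|+y⟩|² = 1/2.

0.500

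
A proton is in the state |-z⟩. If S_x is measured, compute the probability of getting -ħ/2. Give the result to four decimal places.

In the S_z basis, |-z⟩ = |-z⟩ and |-x⟩ = (|+z⟩ - |-z⟩)/√2.
|⟨-x|-z⟩|² = 1/2.

0.5000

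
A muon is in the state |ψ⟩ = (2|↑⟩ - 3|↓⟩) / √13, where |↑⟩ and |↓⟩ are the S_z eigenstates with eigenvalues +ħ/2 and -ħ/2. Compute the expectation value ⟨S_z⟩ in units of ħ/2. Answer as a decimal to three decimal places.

⟨σ_z⟩ = |a|² - |b|² divided by |a|²+|b|², with a, b the |↑⟩, |↓⟩ amplitudes.
= (4 - 9)/13 = -5/13.
⟨S_z⟩ = (ħ/2)·⟨σ_z⟩.

-0.385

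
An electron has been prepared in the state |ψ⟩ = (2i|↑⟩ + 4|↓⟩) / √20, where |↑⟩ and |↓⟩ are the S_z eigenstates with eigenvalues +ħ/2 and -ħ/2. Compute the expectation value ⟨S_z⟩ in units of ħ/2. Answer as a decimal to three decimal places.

⟨σ_z⟩ = |a|² - |b|² divided by |a|²+|b|², with a, b the |↑⟩, |↓⟩ amplitudes.
= (4 - 16)/20 = -12/20.
⟨S_z⟩ = (ħ/2)·⟨σ_z⟩.

-0.600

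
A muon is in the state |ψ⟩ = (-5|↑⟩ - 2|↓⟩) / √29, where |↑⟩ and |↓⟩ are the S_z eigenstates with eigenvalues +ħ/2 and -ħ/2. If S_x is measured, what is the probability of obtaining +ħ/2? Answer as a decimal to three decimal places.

|+x⟩ = (|↑⟩ + |↓⟩)/√2, so ⟨+x|ψ⟩ = (-7) / (√2·√29).
P = |-7|² / 58 = 49/58.

0.845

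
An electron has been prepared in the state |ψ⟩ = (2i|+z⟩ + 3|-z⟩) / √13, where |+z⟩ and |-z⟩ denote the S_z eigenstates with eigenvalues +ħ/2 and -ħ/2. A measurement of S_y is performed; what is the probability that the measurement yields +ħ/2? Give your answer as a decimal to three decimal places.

0.038

|+y⟩ = (|+z⟩ + i|-z⟩)/√2, so ⟨+y|ψ⟩ = (-i) / (√2·√13).
P = |-i|² / 26 = 1/26.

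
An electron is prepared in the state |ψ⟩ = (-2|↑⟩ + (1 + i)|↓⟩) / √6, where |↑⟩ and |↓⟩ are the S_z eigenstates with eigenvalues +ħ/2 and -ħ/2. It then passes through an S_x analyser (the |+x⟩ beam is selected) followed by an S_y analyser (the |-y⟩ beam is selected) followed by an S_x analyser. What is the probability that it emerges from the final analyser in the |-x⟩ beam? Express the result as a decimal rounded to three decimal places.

First analyser (S_x): P(|+x⟩) = |⟨+x|ψ⟩|² = 2/12.
After stage 1 the state is |+x⟩; P(|-y⟩) = |⟨-y|+x⟩|² = 1/2.
After stage 2 the state is |-y⟩; P(|-x⟩) = |⟨-x|-y⟩|² = 1/2.
Joint probability = 2/12 × 1/2 × 1/2 = 0.042.

0.042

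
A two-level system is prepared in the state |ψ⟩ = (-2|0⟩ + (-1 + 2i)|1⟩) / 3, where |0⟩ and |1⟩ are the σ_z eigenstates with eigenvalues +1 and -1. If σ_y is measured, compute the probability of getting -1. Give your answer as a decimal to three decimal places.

|-y⟩ = (|0⟩ - i|1⟩)/√2, so ⟨-y|ψ⟩ = (-4 - i) / (√2·3).
P = |-4 - i|² / 18 = 17/18.

0.944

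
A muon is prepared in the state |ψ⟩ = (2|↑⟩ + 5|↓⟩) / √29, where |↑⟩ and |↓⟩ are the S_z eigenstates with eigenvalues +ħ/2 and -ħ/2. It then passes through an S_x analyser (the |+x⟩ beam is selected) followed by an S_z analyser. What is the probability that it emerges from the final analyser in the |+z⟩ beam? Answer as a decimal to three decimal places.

First analyser (S_x): P(|+x⟩) = |⟨+x|ψ⟩|² = 49/58.
After stage 1 the state is |+x⟩; P(|+z⟩) = |⟨+z|+x⟩|² = 1/2.
Joint probability = 49/58 × 1/2 = 0.422.

0.422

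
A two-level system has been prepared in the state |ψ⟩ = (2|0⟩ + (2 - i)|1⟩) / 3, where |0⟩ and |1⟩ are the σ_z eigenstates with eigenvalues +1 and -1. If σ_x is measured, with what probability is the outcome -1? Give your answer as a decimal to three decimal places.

|-x⟩ = (|0⟩ - |1⟩)/√2, so ⟨-x|ψ⟩ = (i) / (√2·3).
P = |i|² / 18 = 1/18.

0.056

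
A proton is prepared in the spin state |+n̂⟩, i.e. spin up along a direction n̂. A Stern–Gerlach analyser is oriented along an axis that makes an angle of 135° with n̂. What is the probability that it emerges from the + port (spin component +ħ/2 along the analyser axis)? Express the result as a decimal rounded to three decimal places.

For spin-½, the probability of finding spin-up along an axis at angle θ to the initial spin direction is cos²(θ/2); spin-down is sin²(θ/2).
θ = 135°, so P = cos²(67.5°) ≈ 0.146.

0.146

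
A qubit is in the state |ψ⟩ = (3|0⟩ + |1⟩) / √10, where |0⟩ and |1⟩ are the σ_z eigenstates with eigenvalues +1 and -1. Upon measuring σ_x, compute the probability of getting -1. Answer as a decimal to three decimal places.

|-x⟩ = (|0⟩ - |1⟩)/√2, so ⟨-x|ψ⟩ = (2) / (√2·√10).
P = |2|² / 20 = 4/20.

0.200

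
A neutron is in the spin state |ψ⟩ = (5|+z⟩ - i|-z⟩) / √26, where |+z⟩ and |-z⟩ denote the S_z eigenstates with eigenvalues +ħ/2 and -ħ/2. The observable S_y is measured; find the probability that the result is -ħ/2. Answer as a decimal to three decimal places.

|-y⟩ = (|+z⟩ - i|-z⟩)/√2, so ⟨-y|ψ⟩ = (6) / (√2·√26).
P = |6|² / 52 = 36/52.

0.692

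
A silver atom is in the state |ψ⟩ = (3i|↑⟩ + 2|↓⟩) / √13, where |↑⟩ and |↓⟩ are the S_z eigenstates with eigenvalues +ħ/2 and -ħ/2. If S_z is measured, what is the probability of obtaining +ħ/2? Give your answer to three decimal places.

0.692

The +ħ/2 outcome corresponds to |↑⟩. Its amplitude in |ψ⟩ is 3i/√13.
P = |3i|² / 13 = 9/13.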